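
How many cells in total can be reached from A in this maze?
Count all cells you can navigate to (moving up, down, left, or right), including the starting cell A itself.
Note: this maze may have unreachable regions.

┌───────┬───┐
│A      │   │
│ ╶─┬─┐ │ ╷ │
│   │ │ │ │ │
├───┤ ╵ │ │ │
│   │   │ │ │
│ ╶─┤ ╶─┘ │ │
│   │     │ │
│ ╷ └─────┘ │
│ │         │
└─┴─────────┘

Using BFS/flood-fill to find all reachable cells from A:
Maze size: 5 × 6 = 30 total cells
All cells are reachable — the maze is fully connected.
Reachable cells: 30

Reachable region (· marks reachable cells):

┌───────┬───┐
│A · · ·│· ·│
│ ╶─┬─┐ │ ╷ │
│· ·│·│·│·│·│
├───┤ ╵ │ │ │
│· ·│· ·│·│·│
│ ╶─┤ ╶─┘ │ │
│· ·│· · ·│·│
│ ╷ └─────┘ │
│·│· · · · ·│
└─┴─────────┘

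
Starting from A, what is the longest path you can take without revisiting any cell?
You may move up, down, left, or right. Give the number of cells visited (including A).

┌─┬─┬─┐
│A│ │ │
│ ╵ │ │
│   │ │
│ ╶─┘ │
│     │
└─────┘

Finding longest simple path using DFS:
Start: (0, 0)
Longest path visits 7 cells
Path: A → down → down → right → right → up → up

Solution:

┌─┬─┬─┐
│A│ │B│
│ ╵ │ │
│↓  │↑│
│ ╶─┘ │
│↳ → ↑│
└─────┘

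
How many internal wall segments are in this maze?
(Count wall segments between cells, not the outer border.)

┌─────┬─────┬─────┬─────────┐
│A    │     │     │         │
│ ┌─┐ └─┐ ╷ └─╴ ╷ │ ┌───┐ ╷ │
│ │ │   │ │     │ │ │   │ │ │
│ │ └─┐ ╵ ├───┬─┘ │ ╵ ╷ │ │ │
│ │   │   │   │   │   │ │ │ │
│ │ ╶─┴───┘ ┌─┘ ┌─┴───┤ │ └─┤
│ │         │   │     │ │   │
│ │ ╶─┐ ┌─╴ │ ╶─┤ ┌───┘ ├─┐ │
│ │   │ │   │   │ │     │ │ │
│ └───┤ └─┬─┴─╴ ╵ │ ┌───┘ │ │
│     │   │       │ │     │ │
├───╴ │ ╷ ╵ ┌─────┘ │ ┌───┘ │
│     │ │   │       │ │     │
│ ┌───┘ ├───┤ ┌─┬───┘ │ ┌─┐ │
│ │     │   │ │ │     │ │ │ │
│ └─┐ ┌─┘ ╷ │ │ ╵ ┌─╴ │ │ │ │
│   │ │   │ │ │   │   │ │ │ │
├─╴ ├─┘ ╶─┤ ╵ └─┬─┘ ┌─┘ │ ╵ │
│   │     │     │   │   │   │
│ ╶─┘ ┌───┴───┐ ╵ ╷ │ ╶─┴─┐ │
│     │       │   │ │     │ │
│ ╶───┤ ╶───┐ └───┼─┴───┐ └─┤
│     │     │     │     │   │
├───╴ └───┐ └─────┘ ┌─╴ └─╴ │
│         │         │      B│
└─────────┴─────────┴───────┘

Counting internal wall segments:
Total internal walls: 156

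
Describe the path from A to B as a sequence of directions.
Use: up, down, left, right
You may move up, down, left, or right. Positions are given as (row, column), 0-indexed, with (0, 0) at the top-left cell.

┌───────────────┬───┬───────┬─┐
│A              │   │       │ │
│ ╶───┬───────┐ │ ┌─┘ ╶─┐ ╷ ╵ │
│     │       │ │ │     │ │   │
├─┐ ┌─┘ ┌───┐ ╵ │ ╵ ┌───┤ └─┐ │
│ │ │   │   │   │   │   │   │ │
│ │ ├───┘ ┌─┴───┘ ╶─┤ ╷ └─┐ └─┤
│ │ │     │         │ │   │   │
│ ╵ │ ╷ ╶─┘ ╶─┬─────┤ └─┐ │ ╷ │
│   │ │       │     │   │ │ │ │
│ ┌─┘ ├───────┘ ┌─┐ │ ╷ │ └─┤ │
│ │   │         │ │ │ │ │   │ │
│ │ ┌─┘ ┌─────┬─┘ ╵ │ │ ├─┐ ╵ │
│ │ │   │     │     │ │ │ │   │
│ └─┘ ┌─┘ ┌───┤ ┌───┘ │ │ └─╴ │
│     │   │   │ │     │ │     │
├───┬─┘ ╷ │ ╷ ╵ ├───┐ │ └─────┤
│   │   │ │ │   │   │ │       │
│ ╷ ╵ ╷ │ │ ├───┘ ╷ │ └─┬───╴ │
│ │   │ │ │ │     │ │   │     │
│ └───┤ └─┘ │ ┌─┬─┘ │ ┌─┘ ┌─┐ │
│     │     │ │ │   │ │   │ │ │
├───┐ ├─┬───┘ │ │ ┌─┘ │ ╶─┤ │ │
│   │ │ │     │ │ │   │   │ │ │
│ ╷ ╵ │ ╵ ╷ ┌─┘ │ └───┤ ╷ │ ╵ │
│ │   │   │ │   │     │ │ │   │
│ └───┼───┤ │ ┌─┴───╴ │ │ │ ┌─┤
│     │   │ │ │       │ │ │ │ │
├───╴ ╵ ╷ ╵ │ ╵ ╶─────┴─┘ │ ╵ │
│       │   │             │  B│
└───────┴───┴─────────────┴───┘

Finding the path and converting it to directions:
Path through cells: (0,0) → (1,0) → (1,1) → (2,1) → (3,1) → (4,1) → (4,0) → (5,0) → (6,0) → (7,0) → (7,1) → (7,2) → (6,2) → (6,3) → (5,3) → (5,4) → (5,5) → (5,6) → (5,7) → (4,7) → (4,8) → (4,9) → (5,9) → (6,9) → (6,8) → (6,7) → (7,7) → (8,7) → (8,6) → (7,6) → (7,5) → (8,5) → (9,5) → (10,5) → (10,4) → (10,3) → (9,3) → (8,3) → (8,2) → (9,2) → (9,1) → (8,1) → (8,0) → (9,0) → (10,0) → (10,1) → (10,2) → (11,2) → (12,2) → (12,1) → (11,1) → (11,0) → (12,0) → (13,0) → (13,1) → (13,2) → (14,2) → (14,3) → (13,3) → (13,4) → (14,4) → (14,5) → (13,5) → (12,5) → (11,5) → (11,6) → (10,6) → (9,6) → (9,7) → (9,8) → (8,8) → (8,9) → (9,9) → (10,9) → (10,8) → (11,8) → (12,8) → (12,9) → (12,10) → (13,10) → (13,9) → (13,8) → (13,7) → (14,7) → (14,8) → (14,9) → (14,10) → (14,11) → (14,12) → (13,12) → (12,12) → (11,12) → (11,11) → (10,11) → (10,12) → (9,12) → (9,13) → (9,14) → (10,14) → (11,14) → (12,14) → (12,13) → (13,13) → (14,13) → (14,14)
Directions: down, right, down, down, down, left, down, down, down, right, right, up, right, up, right, right, right, right, up, right, right, down, down, left, left, down, down, left, up, left, down, down, down, left, left, up, up, left, down, left, up, left, down, down, right, right, down, down, left, up, left, down, down, right, right, down, right, up, right, down, right, up, up, up, right, up, up, right, right, up, right, down, down, left, down, down, right, right, down, left, left, left, down, right, right, right, right, right, up, up, up, left, up, right, up, right, right, down, down, down, left, down, down, right

Solution:

┌───────────────┬───┬───────┬─┐
│A              │   │       │ │
│ ╶───┬───────┐ │ ┌─┘ ╶─┐ ╷ ╵ │
│↳ ↓  │       │ │ │     │ │   │
├─┐ ┌─┘ ┌───┐ ╵ │ ╵ ┌───┤ └─┐ │
│ │↓│   │   │   │   │   │   │ │
│ │ ├───┘ ┌─┴───┘ ╶─┤ ╷ └─┐ └─┤
│ │↓│     │         │ │   │   │
│ ╵ │ ╷ ╶─┘ ╶─┬─────┤ └─┐ │ ╷ │
│↓ ↲│ │       │↱ → ↓│   │ │ │ │
│ ┌─┘ ├───────┘ ┌─┐ │ ╷ │ └─┤ │
│↓│   │↱ → → → ↑│ │↓│ │ │   │ │
│ │ ┌─┘ ┌─────┬─┘ ╵ │ │ ├─┐ ╵ │
│↓│ │↱ ↑│     │↓ ← ↲│ │ │ │   │
│ └─┘ ┌─┘ ┌───┤ ┌───┘ │ │ └─╴ │
│↳ → ↑│   │↓ ↰│↓│     │ │     │
├───┬─┘ ╷ │ ╷ ╵ ├───┐ │ └─────┤
│↓ ↰│↓ ↰│ │↓│↑ ↲│↱ ↓│ │       │
│ ╷ ╵ ╷ │ │ ├───┘ ╷ │ └─┬───╴ │
│↓│↑ ↲│↑│ │↓│↱ → ↑│↓│   │↱ → ↓│
│ └───┤ └─┘ │ ┌─┬─┘ │ ┌─┘ ┌─┐ │
│↳ → ↓│↑ ← ↲│↑│ │↓ ↲│ │↱ ↑│ │↓│
├───┐ ├─┬───┘ │ │ ┌─┘ │ ╶─┤ │ │
│↓ ↰│↓│ │  ↱ ↑│ │↓│   │↑ ↰│ │↓│
│ ╷ ╵ │ ╵ ╷ ┌─┘ │ └───┤ ╷ │ ╵ │
│↓│↑ ↲│   │↑│   │↳ → ↓│ │↑│↓ ↲│
│ └───┼───┤ │ ┌─┴───╴ │ │ │ ┌─┤
│↳ → ↓│↱ ↓│↑│ │↓ ← ← ↲│ │↑│↓│ │
├───╴ ╵ ╷ ╵ │ ╵ ╶─────┴─┘ │ ╵ │
│    ↳ ↑│↳ ↑│  ↳ → → → → ↑│↳ B│
└───────┴───┴─────────────┴───┘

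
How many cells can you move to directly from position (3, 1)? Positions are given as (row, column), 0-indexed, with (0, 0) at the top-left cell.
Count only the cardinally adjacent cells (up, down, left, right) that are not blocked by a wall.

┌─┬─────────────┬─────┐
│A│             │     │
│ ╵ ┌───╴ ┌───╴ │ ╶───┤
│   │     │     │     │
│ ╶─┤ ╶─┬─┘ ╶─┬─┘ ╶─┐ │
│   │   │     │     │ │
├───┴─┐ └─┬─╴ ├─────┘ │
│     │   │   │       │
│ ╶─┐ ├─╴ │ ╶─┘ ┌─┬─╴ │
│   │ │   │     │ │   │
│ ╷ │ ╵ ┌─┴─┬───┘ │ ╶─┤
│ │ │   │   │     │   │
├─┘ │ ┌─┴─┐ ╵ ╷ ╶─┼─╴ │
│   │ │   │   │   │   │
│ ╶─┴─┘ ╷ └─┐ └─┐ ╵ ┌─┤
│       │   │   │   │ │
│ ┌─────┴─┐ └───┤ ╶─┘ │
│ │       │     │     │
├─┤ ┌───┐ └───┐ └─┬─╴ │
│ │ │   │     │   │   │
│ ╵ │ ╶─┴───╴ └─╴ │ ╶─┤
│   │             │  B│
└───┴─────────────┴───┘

Checking passable neighbors of (3, 1):
Neighbors: (3, 0), (3, 2)
Count: 2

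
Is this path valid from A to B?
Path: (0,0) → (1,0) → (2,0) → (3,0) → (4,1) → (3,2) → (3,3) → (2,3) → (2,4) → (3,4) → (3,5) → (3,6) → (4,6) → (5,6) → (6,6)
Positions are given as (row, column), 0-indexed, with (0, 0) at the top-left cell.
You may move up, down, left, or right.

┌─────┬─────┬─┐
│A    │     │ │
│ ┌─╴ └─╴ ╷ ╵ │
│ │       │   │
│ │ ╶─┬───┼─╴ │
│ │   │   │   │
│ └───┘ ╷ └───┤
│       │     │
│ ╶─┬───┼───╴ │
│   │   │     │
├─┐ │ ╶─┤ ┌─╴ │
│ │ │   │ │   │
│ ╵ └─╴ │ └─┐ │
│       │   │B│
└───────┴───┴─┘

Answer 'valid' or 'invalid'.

Checking path validity:
Result: Invalid move at step 4: cannot move from (3, 0) to (4, 1).

invalid

Correct solution:

┌─────┬─────┬─┐
│A    │     │ │
│ ┌─╴ └─╴ ╷ ╵ │
│↓│       │   │
│ │ ╶─┬───┼─╴ │
│↓│   │↱ ↓│   │
│ └───┘ ╷ └───┤
│↳ → → ↑│↳ → ↓│
│ ╶─┬───┼───╴ │
│   │   │    ↓│
├─┐ │ ╶─┤ ┌─╴ │
│ │ │   │ │  ↓│
│ ╵ └─╴ │ └─┐ │
│       │   │B│
└───────┴───┴─┘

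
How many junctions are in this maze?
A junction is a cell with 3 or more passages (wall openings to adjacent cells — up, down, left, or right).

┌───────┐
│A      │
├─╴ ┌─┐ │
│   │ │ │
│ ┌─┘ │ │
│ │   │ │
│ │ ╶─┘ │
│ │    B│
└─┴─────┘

Checking each cell for number of passages:

Junctions found (3+ passages):
  (0, 1): 3 passages
Total junctions: 1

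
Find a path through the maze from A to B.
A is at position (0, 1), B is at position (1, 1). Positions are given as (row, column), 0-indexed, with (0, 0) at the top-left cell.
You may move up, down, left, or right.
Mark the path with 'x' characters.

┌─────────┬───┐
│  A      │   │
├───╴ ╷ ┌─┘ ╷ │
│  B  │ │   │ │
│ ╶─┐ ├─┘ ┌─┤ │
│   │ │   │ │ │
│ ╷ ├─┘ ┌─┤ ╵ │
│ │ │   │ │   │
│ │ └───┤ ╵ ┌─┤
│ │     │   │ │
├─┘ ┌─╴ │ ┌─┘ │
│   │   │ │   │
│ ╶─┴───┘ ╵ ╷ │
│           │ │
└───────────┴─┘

Finding the shortest path from (0, 1) to (1, 1):
Path length: 3 steps
Directions: right → down → left

Solution:

┌─────────┬───┐
│  A x    │   │
├───╴ ╷ ┌─┘ ╷ │
│  B x│ │   │ │
│ ╶─┐ ├─┘ ┌─┤ │
│   │ │   │ │ │
│ ╷ ├─┘ ┌─┤ ╵ │
│ │ │   │ │   │
│ │ └───┤ ╵ ┌─┤
│ │     │   │ │
├─┘ ┌─╴ │ ┌─┘ │
│   │   │ │   │
│ ╶─┴───┘ ╵ ╷ │
│           │ │
└───────────┴─┘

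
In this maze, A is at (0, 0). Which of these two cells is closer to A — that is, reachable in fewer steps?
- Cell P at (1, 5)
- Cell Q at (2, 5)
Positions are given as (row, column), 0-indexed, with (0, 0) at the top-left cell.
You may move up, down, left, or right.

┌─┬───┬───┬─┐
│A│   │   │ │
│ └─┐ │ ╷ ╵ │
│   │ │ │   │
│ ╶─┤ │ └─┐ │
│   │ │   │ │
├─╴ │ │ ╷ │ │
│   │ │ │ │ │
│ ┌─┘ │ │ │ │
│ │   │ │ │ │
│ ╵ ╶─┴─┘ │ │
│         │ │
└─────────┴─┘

Shortest path A → P at (1, 5): 20 steps
Shortest path A → Q at (2, 5): 21 steps

P is closer (20 steps vs 21 steps).

Path to P:

┌─┬───┬───┬─┐
│A│   │↱ ↓│ │
│ └─┐ │ ╷ ╵ │
│↓  │ │↑│↳ P│
│ ╶─┤ │ └─┐ │
│↳ ↓│ │↑ ↰│ │
├─╴ │ │ ╷ │ │
│↓ ↲│ │ │↑│ │
│ ┌─┘ │ │ │ │
│↓│   │ │↑│ │
│ ╵ ╶─┴─┘ │ │
│↳ → → → ↑│ │
└─────────┴─┘

Path to Q:

┌─┬───┬───┬─┐
│A│   │↱ ↓│ │
│ └─┐ │ ╷ ╵ │
│↓  │ │↑│↳ ↓│
│ ╶─┤ │ └─┐ │
│↳ ↓│ │↑ ↰│Q│
├─╴ │ │ ╷ │ │
│↓ ↲│ │ │↑│ │
│ ┌─┘ │ │ │ │
│↓│   │ │↑│ │
│ ╵ ╶─┴─┘ │ │
│↳ → → → ↑│ │
└─────────┴─┘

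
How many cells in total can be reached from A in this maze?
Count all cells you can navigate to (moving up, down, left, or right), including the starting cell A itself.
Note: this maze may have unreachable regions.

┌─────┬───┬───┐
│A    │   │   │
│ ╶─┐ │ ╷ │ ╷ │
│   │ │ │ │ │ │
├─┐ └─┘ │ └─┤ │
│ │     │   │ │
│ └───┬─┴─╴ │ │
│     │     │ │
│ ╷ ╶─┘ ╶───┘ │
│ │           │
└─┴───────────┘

Using BFS/flood-fill to find all reachable cells from A:
Maze size: 5 × 7 = 35 total cells
All cells are reachable — the maze is fully connected.
Reachable cells: 35

Reachable region (· marks reachable cells):

┌─────┬───┬───┐
│A · ·│· ·│· ·│
│ ╶─┐ │ ╷ │ ╷ │
│· ·│·│·│·│·│·│
├─┐ └─┘ │ └─┤ │
│·│· · ·│· ·│·│
│ └───┬─┴─╴ │ │
│· · ·│· · ·│·│
│ ╷ ╶─┘ ╶───┘ │
│·│· · · · · ·│
└─┴───────────┘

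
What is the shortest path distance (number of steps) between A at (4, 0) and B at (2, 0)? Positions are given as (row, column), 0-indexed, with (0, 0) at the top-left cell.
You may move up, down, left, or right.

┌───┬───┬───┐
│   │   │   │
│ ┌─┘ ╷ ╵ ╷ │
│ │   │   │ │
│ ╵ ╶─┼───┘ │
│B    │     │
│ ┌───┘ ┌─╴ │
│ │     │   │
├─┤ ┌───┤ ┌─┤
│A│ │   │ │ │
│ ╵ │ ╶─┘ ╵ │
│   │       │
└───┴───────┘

Finding path from (4, 0) to (2, 0):
Path: (4,0) → (5,0) → (5,1) → (4,1) → (3,1) → (3,2) → (3,3) → (2,3) → (2,4) → (2,5) → (1,5) → (0,5) → (0,4) → (1,4) → (1,3) → (0,3) → (0,2) → (1,2) → (1,1) → (2,1) → (2,0)
Distance: 20 steps

Solution:

┌───┬───┬───┐
│   │↓ ↰│↓ ↰│
│ ┌─┘ ╷ ╵ ╷ │
│ │↓ ↲│↑ ↲│↑│
│ ╵ ╶─┼───┘ │
│B ↲  │↱ → ↑│
│ ┌───┘ ┌─╴ │
│ │↱ → ↑│   │
├─┤ ┌───┤ ┌─┤
│A│↑│   │ │ │
│ ╵ │ ╶─┘ ╵ │
│↳ ↑│       │
└───┴───────┘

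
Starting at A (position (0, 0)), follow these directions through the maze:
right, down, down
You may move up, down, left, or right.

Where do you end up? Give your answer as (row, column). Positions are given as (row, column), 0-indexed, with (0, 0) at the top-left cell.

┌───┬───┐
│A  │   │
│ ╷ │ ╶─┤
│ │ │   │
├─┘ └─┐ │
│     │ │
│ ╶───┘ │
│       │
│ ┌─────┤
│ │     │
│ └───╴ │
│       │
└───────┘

Following directions step by step:
Start: (0, 0)
  right: (0, 0) → (0, 1)
  down: (0, 1) → (1, 1)
  down: (1, 1) → (2, 1)
Final position: (2, 1)

Path taken:

┌───┬───┐
│A ↓│   │
│ ╷ │ ╶─┤
│ │↓│   │
├─┘ └─┐ │
│  B  │ │
│ ╶───┘ │
│       │
│ ┌─────┤
│ │     │
│ └───╴ │
│       │
└───────┘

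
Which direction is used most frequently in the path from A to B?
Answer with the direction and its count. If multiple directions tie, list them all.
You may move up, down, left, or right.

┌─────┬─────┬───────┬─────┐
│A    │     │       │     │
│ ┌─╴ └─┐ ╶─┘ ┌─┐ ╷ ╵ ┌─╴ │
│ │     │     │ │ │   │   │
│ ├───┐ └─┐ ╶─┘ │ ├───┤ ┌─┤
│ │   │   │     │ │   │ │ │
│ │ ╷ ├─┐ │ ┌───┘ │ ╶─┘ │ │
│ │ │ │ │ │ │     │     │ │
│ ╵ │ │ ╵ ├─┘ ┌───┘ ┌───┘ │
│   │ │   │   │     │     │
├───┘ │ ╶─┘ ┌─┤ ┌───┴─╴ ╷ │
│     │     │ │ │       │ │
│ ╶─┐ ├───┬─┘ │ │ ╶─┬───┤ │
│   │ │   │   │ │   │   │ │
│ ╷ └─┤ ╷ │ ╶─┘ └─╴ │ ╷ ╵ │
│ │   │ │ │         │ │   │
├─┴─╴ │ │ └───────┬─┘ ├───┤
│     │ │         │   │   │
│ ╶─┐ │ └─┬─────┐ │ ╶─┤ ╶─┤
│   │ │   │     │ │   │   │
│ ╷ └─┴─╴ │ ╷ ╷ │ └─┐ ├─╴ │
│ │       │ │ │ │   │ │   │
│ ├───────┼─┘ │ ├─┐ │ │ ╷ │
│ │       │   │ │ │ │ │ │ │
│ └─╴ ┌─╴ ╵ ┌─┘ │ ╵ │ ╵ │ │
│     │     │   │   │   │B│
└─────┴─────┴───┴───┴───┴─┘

Directions: right, right, down, right, down, right, down, down, left, down, right, right, up, right, up, right, right, up, up, up, right, down, right, up, right, right, down, left, down, down, left, left, down, left, left, down, down, down, right, right, up, left, up, right, right, right, up, right, down, down, down, left, up, left, down, down, left, down, right, down, down, down, right, up, up, right, down, down
Counts: {'right': 22, 'down': 24, 'left': 10, 'up': 12}
Most common: down (24 times)

Solution:

┌─────┬─────┬───────┬─────┐
│A → ↓│     │    ↱ ↓│↱ → ↓│
│ ┌─╴ └─┐ ╶─┘ ┌─┐ ╷ ╵ ┌─╴ │
│ │  ↳ ↓│     │ │↑│↳ ↑│↓ ↲│
│ ├───┐ └─┐ ╶─┘ │ ├───┤ ┌─┤
│ │   │↳ ↓│     │↑│   │↓│ │
│ │ ╷ ├─┐ │ ┌───┘ │ ╶─┘ │ │
│ │ │ │ │↓│ │↱ → ↑│↓ ← ↲│ │
│ ╵ │ │ ╵ ├─┘ ┌───┘ ┌───┘ │
│   │ │↓ ↲│↱ ↑│↓ ← ↲│  ↱ ↓│
├───┘ │ ╶─┘ ┌─┤ ┌───┴─╴ ╷ │
│     │↳ → ↑│ │↓│↱ → → ↑│↓│
│ ╶─┐ ├───┬─┘ │ │ ╶─┬───┤ │
│   │ │   │   │↓│↑ ↰│↓ ↰│↓│
│ ╷ └─┤ ╷ │ ╶─┘ └─╴ │ ╷ ╵ │
│ │   │ │ │    ↳ → ↑│↓│↑ ↲│
├─┴─╴ │ │ └───────┬─┘ ├───┤
│     │ │         │↓ ↲│   │
│ ╶─┐ │ └─┬─────┐ │ ╶─┤ ╶─┤
│   │ │   │     │ │↳ ↓│   │
│ ╷ └─┴─╴ │ ╷ ╷ │ └─┐ ├─╴ │
│ │       │ │ │ │   │↓│↱ ↓│
│ ├───────┼─┘ │ ├─┐ │ │ ╷ │
│ │       │   │ │ │ │↓│↑│↓│
│ └─╴ ┌─╴ ╵ ┌─┘ │ ╵ │ ╵ │ │
│     │     │   │   │↳ ↑│B│
└─────┴─────┴───┴───┴───┴─┘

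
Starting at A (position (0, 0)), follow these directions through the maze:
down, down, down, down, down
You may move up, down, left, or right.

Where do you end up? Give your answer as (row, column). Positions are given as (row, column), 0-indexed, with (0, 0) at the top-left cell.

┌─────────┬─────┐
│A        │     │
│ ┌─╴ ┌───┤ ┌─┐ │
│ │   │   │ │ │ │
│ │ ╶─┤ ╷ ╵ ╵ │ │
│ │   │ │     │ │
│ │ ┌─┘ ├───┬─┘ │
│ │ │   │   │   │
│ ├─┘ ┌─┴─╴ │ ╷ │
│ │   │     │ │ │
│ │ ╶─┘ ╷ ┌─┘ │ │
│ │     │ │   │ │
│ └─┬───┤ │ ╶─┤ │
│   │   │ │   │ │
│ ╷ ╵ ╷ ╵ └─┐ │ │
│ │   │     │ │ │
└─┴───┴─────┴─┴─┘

Following directions step by step:
Start: (0, 0)
  down: (0, 0) → (1, 0)
  down: (1, 0) → (2, 0)
  down: (2, 0) → (3, 0)
  down: (3, 0) → (4, 0)
  down: (4, 0) → (5, 0)
Final position: (5, 0)

Path taken:

┌─────────┬─────┐
│A        │     │
│ ┌─╴ ┌───┤ ┌─┐ │
│↓│   │   │ │ │ │
│ │ ╶─┤ ╷ ╵ ╵ │ │
│↓│   │ │     │ │
│ │ ┌─┘ ├───┬─┘ │
│↓│ │   │   │   │
│ ├─┘ ┌─┴─╴ │ ╷ │
│↓│   │     │ │ │
│ │ ╶─┘ ╷ ┌─┘ │ │
│B│     │ │   │ │
│ └─┬───┤ │ ╶─┤ │
│   │   │ │   │ │
│ ╷ ╵ ╷ ╵ └─┐ │ │
│ │   │     │ │ │
└─┴───┴─────┴─┴─┘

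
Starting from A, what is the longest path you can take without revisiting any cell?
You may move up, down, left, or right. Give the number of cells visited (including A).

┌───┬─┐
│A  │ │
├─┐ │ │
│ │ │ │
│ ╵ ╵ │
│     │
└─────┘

Finding longest simple path using DFS:
Start: (0, 0)
Longest path visits 7 cells
Path: A → right → down → down → right → up → up

Solution:

┌───┬─┐
│A ↓│B│
├─┐ │ │
│ │↓│↑│
│ ╵ ╵ │
│  ↳ ↑│
└─────┘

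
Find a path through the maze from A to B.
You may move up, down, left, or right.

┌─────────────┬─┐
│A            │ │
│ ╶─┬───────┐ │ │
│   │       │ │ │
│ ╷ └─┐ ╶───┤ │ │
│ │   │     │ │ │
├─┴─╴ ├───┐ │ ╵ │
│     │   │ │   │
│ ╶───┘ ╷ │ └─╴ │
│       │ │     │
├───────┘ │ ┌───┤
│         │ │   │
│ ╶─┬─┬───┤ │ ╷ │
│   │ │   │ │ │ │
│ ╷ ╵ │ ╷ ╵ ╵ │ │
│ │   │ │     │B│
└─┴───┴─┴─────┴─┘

Finding the shortest path through the maze:
Path length: 22 steps
Directions: right → right → right → right → right → right → down → down → down → right → down → left → left → down → down → down → right → up → up → right → down → down

Solution:

┌─────────────┬─┐
│A → → → → → ↓│ │
│ ╶─┬───────┐ │ │
│   │       │↓│ │
│ ╷ └─┐ ╶───┤ │ │
│ │   │     │↓│ │
├─┴─╴ ├───┐ │ ╵ │
│     │   │ │↳ ↓│
│ ╶───┘ ╷ │ └─╴ │
│       │ │↓ ← ↲│
├───────┘ │ ┌───┤
│         │↓│↱ ↓│
│ ╶─┬─┬───┤ │ ╷ │
│   │ │   │↓│↑│↓│
│ ╷ ╵ │ ╷ ╵ ╵ │ │
│ │   │ │  ↳ ↑│B│
└─┴───┴─┴─────┴─┘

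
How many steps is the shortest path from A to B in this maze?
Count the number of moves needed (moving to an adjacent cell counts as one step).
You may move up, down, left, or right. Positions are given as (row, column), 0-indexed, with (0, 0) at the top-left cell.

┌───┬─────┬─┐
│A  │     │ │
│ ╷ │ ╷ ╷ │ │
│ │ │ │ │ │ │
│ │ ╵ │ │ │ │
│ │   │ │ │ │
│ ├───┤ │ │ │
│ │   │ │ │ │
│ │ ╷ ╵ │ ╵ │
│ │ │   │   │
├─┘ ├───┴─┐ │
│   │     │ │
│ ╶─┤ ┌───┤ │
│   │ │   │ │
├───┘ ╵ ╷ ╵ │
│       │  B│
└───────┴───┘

Using BFS to find shortest path:
Start: (0, 0), End: (7, 5)
Path found:
(0,0) → (0,1) → (1,1) → (2,1) → (2,2) → (1,2) → (0,2) → (0,3) → (0,4) → (1,4) → (2,4) → (3,4) → (4,4) → (4,5) → (5,5) → (6,5) → (7,5)
Number of steps: 16

Solution:

┌───┬─────┬─┐
│A ↓│↱ → ↓│ │
│ ╷ │ ╷ ╷ │ │
│ │↓│↑│ │↓│ │
│ │ ╵ │ │ │ │
│ │↳ ↑│ │↓│ │
│ ├───┤ │ │ │
│ │   │ │↓│ │
│ │ ╷ ╵ │ ╵ │
│ │ │   │↳ ↓│
├─┘ ├───┴─┐ │
│   │     │↓│
│ ╶─┤ ┌───┤ │
│   │ │   │↓│
├───┘ ╵ ╷ ╵ │
│       │  B│
└───────┴───┘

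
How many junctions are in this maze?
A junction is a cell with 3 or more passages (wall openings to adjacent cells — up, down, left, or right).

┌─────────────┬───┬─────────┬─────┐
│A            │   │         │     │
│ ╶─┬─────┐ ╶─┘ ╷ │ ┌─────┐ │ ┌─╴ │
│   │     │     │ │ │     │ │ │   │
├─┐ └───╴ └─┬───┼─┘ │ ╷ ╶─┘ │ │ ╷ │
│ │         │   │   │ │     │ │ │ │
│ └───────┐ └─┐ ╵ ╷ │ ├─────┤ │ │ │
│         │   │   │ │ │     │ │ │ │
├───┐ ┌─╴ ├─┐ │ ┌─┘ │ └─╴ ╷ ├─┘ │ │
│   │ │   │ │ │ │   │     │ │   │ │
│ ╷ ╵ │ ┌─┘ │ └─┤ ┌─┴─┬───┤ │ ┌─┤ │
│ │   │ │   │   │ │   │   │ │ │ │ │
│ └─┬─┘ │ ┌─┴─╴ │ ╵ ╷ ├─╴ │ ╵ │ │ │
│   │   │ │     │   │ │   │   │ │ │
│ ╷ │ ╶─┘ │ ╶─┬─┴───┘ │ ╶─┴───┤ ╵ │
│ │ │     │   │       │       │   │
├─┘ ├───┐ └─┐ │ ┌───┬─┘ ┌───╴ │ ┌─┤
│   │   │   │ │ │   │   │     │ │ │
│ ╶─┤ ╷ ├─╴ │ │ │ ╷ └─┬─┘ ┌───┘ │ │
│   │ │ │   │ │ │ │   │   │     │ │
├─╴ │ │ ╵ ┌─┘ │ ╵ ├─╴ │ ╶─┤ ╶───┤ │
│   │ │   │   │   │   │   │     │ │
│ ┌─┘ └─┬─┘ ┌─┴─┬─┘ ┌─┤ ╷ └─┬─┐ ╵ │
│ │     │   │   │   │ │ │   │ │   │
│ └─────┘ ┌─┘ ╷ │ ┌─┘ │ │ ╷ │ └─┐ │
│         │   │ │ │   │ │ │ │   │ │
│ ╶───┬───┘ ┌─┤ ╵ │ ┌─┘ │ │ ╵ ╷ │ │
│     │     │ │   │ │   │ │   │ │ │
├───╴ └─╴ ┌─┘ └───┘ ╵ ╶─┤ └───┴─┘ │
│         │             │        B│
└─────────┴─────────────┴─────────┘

Checking each cell for number of passages:

Junctions found (3+ passages):
  (0, 5): 3 passages
  (1, 11): 3 passages
  (1, 16): 3 passages
  (2, 4): 3 passages
  (2, 9): 3 passages
  (3, 2): 3 passages
  (3, 7): 3 passages
  (3, 12): 3 passages
  (6, 0): 3 passages
  (7, 4): 3 passages
  (7, 11): 3 passages
  (7, 15): 3 passages
  (10, 11): 3 passages
  (11, 2): 3 passages
  (11, 12): 3 passages
  (11, 16): 3 passages
  (12, 0): 3 passages
  (12, 14): 3 passages
  (13, 4): 3 passages
  (14, 2): 3 passages
  (14, 6): 3 passages
  (14, 9): 3 passages
  (14, 10): 3 passages
Total junctions: 23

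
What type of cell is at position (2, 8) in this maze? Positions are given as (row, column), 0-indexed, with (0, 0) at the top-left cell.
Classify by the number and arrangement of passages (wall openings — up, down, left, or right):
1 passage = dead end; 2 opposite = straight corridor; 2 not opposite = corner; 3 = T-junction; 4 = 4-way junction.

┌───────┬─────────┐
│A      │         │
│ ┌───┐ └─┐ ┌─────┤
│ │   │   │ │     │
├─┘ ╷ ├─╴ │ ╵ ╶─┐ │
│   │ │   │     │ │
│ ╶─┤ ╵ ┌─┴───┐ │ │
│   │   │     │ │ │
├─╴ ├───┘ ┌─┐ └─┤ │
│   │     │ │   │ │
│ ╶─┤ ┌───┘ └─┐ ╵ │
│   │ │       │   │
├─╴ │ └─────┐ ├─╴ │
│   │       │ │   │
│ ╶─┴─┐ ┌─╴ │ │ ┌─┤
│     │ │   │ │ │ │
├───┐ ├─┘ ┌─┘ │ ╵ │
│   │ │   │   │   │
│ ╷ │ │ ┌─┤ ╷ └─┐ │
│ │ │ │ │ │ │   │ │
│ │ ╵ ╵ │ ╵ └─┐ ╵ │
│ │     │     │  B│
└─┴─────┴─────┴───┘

Checking cell at (2, 8):
Number of passages: 2
Cell type: straight corridor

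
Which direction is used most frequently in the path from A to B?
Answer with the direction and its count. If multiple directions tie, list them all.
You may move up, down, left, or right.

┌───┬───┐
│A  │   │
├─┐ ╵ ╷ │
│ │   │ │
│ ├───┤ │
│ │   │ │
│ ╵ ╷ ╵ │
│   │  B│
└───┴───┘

Directions: right, down, right, up, right, down, down, down
Counts: {'right': 3, 'down': 4, 'up': 1}
Most common: down (4 times)

Solution:

┌───┬───┐
│A ↓│↱ ↓│
├─┐ ╵ ╷ │
│ │↳ ↑│↓│
│ ├───┤ │
│ │   │↓│
│ ╵ ╷ ╵ │
│   │  B│
└───┴───┘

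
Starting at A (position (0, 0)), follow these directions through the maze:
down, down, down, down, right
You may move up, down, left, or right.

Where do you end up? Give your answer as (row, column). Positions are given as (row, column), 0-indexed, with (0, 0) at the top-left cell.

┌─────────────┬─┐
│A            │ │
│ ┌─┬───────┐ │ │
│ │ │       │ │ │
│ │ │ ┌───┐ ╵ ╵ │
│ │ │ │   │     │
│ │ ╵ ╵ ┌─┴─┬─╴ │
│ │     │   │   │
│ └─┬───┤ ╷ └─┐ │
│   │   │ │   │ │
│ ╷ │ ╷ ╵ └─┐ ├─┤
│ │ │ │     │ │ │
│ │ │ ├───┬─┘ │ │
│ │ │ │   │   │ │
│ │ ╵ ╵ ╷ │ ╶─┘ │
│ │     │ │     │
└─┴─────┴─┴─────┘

Following directions step by step:
Start: (0, 0)
  down: (0, 0) → (1, 0)
  down: (1, 0) → (2, 0)
  down: (2, 0) → (3, 0)
  down: (3, 0) → (4, 0)
  right: (4, 0) → (4, 1)
Final position: (4, 1)

Path taken:

┌─────────────┬─┐
│A            │ │
│ ┌─┬───────┐ │ │
│↓│ │       │ │ │
│ │ │ ┌───┐ ╵ ╵ │
│↓│ │ │   │     │
│ │ ╵ ╵ ┌─┴─┬─╴ │
│↓│     │   │   │
│ └─┬───┤ ╷ └─┐ │
│↳ B│   │ │   │ │
│ ╷ │ ╷ ╵ └─┐ ├─┤
│ │ │ │     │ │ │
│ │ │ ├───┬─┘ │ │
│ │ │ │   │   │ │
│ │ ╵ ╵ ╷ │ ╶─┘ │
│ │     │ │     │
└─┴─────┴─┴─────┘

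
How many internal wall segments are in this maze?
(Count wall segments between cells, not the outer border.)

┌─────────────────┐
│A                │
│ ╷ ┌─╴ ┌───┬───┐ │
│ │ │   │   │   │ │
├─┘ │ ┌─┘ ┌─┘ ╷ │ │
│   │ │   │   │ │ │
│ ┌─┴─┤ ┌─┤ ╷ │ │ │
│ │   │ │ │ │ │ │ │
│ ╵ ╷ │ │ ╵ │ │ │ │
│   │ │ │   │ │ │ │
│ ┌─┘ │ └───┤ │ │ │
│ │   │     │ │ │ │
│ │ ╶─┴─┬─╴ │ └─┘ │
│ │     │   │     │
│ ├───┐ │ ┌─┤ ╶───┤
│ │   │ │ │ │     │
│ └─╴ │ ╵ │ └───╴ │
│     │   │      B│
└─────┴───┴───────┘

Counting internal wall segments:
Total internal walls: 64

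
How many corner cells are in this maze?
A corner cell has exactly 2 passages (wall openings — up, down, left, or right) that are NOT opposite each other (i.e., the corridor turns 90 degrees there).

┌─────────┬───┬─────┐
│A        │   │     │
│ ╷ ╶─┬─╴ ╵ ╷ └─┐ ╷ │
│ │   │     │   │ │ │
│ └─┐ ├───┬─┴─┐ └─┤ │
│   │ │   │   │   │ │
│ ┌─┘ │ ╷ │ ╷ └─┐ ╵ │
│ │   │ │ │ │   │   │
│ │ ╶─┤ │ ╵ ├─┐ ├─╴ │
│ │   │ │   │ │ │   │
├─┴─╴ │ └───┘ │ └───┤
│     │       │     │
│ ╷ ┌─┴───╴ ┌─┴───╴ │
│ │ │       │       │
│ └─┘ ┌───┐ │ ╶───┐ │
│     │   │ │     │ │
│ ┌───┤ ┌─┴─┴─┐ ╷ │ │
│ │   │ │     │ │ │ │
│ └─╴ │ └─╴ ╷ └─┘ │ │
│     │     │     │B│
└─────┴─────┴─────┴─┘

Counting corner cells (2 non-opposite passages):
Total corners: 46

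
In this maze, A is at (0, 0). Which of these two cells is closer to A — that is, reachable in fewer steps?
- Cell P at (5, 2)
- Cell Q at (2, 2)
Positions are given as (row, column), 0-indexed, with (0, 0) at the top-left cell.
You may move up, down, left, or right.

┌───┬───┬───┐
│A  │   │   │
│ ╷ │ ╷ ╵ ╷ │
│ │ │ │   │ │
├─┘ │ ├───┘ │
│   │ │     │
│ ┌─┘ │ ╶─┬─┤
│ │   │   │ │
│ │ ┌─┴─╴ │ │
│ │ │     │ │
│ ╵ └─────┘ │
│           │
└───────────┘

Shortest path A → P at (5, 2): 9 steps
Shortest path A → Q at (2, 2): 12 steps

P is closer (9 steps vs 12 steps).

Path to P:

┌───┬───┬───┐
│A ↓│   │   │
│ ╷ │ ╷ ╵ ╷ │
│ │↓│ │   │ │
├─┘ │ ├───┘ │
│↓ ↲│ │     │
│ ┌─┘ │ ╶─┬─┤
│↓│   │   │ │
│ │ ┌─┴─╴ │ │
│↓│ │     │ │
│ ╵ └─────┘ │
│↳ → P      │
└───────────┘

Path to Q:

┌───┬───┬───┐
│A ↓│   │   │
│ ╷ │ ╷ ╵ ╷ │
│ │↓│ │   │ │
├─┘ │ ├───┘ │
│↓ ↲│Q│     │
│ ┌─┘ │ ╶─┬─┤
│↓│↱ ↑│   │ │
│ │ ┌─┴─╴ │ │
│↓│↑│     │ │
│ ╵ └─────┘ │
│↳ ↑        │
└───────────┘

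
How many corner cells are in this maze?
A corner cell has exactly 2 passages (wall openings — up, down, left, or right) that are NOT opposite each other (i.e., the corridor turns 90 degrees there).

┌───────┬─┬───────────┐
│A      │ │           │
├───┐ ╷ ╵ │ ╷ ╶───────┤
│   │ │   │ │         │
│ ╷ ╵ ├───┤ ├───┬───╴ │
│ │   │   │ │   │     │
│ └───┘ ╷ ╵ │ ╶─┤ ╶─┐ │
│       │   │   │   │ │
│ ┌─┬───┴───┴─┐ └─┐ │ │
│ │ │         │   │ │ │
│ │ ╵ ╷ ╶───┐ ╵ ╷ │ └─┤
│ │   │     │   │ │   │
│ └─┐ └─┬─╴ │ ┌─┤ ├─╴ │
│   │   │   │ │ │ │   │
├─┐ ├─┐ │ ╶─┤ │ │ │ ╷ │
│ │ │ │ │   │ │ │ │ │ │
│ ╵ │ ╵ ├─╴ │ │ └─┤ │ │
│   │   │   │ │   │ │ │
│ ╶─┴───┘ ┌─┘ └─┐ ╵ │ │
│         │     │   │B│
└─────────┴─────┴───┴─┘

Counting corner cells (2 non-opposite passages):
Total corners: 50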